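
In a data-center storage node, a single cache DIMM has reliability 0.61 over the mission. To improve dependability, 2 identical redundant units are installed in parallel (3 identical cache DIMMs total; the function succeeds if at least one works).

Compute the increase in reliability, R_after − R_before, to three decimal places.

R_before = 0.61
R_after = 1 − (1 − 0.61)^3 = 0.941
ΔR = 0.941 − 0.61 = 0.331

0.331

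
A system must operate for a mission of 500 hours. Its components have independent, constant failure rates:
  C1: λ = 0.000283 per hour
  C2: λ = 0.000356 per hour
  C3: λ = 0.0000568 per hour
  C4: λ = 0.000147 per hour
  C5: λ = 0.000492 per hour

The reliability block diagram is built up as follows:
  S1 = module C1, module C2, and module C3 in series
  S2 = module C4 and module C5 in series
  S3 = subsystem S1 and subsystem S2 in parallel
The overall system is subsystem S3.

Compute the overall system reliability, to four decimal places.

R(C1) = exp(−0.000283 × 500) = 0.868055
R(C2) = exp(−0.000356 × 500) = 0.836942
R(C3) = exp(−0.0000568 × 500) = 0.971999
R(C4) = exp(−0.000147 × 500) = 0.929136
R(C5) = exp(−0.000492 × 500) = 0.781922
Series (C1, C2, and C3): 0.868055 × 0.836942 × 0.971999 = 0.706169
Series (C4 and C5): 0.929136 × 0.781922 = 0.726512
Parallel ([0.706169] and [0.726512]): 1 − (1 − 0.706169)(1 − 0.726512) = 0.9196

0.9196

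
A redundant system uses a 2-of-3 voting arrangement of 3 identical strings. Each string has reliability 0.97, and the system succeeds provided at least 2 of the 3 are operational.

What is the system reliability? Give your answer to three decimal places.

0.997

R = Σ_{i=2}^{3} C(3,i) p^i (1−p)^{3−i} with p = 0.97
C(3,2)·0.97^2·0.03^1 = 0.08468
C(3,3)·0.97^3·0.03^0 = 0.91267
Sum = 0.997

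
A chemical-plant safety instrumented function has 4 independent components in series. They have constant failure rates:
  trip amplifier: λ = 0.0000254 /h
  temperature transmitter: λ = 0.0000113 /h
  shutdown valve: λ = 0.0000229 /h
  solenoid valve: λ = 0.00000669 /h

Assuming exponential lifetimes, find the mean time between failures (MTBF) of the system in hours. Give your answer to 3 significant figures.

15100

Series of exponential components: λ_sys = Σ λ_i
λ_sys = 0.0000254 + 0.0000113 + 0.0000229 + 0.00000669 = 6.6290e-05 /h
MTBF = 1 / λ_sys = 15100 h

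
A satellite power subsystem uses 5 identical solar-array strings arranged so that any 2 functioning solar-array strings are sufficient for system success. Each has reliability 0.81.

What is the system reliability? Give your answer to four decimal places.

R = Σ_{i=2}^{5} C(5,i) p^i (1−p)^{5−i} with p = 0.81
C(5,2)·0.81^2·0.19^3 = 0.045002
C(5,3)·0.81^3·0.19^2 = 0.191850
C(5,4)·0.81^4·0.19^1 = 0.408944
C(5,5)·0.81^5·0.19^0 = 0.348678
Sum = 0.9945

0.9945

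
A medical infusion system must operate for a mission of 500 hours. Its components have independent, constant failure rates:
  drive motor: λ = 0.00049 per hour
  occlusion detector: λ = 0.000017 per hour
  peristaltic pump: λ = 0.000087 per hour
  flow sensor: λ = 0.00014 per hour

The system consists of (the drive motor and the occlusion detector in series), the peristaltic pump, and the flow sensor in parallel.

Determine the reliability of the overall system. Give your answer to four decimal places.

R(drive motor) = exp(−0.00049 × 500) = 0.782705
R(occlusion detector) = exp(−0.000017 × 500) = 0.991536
R(peristaltic pump) = exp(−0.000087 × 500) = 0.957433
R(flow sensor) = exp(−0.00014 × 500) = 0.932394
Series (drive motor and occlusion detector): 0.782705 × 0.991536 = 0.776080
Parallel ([0.776080], peristaltic pump, and flow sensor): 1 − (1 − 0.776080)(1 − 0.957433)(1 − 0.932394) = 0.9994

0.9994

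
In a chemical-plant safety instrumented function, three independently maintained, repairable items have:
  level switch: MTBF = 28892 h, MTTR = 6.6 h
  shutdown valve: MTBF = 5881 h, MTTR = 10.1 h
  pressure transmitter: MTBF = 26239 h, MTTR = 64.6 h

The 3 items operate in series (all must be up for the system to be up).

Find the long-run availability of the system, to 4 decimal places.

0.9956

A(level switch) = MTBF/(MTBF+MTTR) = 28892/(28892+6.6) = 0.999772
A(shutdown valve) = MTBF/(MTBF+MTTR) = 5881/(5881+10.1) = 0.998286
A(pressure transmitter) = MTBF/(MTBF+MTTR) = 26239/(26239+64.6) = 0.997544
Series availability: 0.999772 × 0.998286 × 0.997544 = 0.9956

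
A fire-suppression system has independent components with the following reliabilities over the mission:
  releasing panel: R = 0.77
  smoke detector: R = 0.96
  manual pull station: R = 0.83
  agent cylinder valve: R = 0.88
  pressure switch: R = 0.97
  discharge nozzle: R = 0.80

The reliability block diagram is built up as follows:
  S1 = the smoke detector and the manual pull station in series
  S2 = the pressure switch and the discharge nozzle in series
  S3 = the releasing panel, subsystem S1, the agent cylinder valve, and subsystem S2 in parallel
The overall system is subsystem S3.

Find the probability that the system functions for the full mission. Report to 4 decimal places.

Series (smoke detector and manual pull station): 0.960000 × 0.830000 = 0.796800
Series (pressure switch and discharge nozzle): 0.970000 × 0.800000 = 0.776000
Parallel (releasing panel, [0.796800], agent cylinder valve, and [0.776000]): 1 − (1 − 0.770000)(1 − 0.796800)(1 − 0.880000)(1 − 0.776000) = 0.9987

0.9987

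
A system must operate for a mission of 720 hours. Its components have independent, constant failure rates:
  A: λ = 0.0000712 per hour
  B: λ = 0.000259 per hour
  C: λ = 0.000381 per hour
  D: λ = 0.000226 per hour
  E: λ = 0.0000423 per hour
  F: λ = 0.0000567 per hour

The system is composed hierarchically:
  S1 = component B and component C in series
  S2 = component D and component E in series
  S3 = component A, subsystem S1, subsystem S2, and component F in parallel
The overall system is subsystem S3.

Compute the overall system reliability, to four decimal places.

R(A) = exp(−0.0000712 × 720) = 0.950028
R(B) = exp(−0.000259 × 720) = 0.829875
R(C) = exp(−0.000381 × 720) = 0.760089
R(D) = exp(−0.000226 × 720) = 0.849829
R(E) = exp(−0.0000423 × 720) = 0.970003
R(F) = exp(−0.0000567 × 720) = 0.959998
Series (B and C): 0.829875 × 0.760089 = 0.630779
Series (D and E): 0.849829 × 0.970003 = 0.824337
Parallel (A, [0.630779], [0.824337], and F): 1 − (1 − 0.950028)(1 − 0.630779)(1 − 0.824337)(1 − 0.959998) = 0.9999

0.9999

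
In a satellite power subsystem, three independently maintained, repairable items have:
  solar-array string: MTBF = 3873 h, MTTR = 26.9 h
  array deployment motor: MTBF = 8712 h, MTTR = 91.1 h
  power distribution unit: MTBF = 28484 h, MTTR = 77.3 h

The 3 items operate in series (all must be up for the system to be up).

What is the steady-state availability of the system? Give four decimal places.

A(solar-array string) = MTBF/(MTBF+MTTR) = 3873/(3873+26.9) = 0.993102
A(array deployment motor) = MTBF/(MTBF+MTTR) = 8712/(8712+91.1) = 0.989651
A(power distribution unit) = MTBF/(MTBF+MTTR) = 28484/(28484+77.3) = 0.997294
Series availability: 0.993102 × 0.989651 × 0.997294 = 0.9802

0.9802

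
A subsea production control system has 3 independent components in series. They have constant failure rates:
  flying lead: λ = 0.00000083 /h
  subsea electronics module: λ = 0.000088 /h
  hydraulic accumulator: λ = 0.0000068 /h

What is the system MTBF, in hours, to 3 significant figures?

Series of exponential components: λ_sys = Σ λ_i
λ_sys = 0.00000083 + 0.000088 + 0.0000068 = 9.5630e-05 /h
MTBF = 1 / λ_sys = 10500 h

10500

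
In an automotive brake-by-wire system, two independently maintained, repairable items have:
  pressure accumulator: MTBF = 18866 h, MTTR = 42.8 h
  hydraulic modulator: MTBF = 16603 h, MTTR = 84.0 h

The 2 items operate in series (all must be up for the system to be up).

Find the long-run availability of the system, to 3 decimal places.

0.993

A(pressure accumulator) = MTBF/(MTBF+MTTR) = 18866/(18866+42.8) = 0.997737
A(hydraulic modulator) = MTBF/(MTBF+MTTR) = 16603/(16603+84.0) = 0.994966
Series availability: 0.997737 × 0.994966 = 0.993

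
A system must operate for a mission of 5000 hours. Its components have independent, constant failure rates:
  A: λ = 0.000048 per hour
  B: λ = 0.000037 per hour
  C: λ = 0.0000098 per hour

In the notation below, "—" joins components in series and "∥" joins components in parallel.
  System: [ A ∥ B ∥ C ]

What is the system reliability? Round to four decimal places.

R(A) = exp(−0.000048 × 5000) = 0.786628
R(B) = exp(−0.000037 × 5000) = 0.831104
R(C) = exp(−0.0000098 × 5000) = 0.952181
Parallel (A, B, and C): 1 − (1 − 0.786628)(1 − 0.831104)(1 − 0.952181) = 0.9983

0.9983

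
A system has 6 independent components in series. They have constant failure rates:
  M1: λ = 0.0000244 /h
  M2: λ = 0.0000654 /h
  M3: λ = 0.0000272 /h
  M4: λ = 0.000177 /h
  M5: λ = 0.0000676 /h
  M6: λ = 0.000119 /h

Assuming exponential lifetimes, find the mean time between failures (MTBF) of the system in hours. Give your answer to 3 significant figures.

Series of exponential components: λ_sys = Σ λ_i
λ_sys = 0.0000244 + 0.0000654 + 0.0000272 + 0.000177 + 0.0000676 + 0.000119 = 4.8060e-04 /h
MTBF = 1 / λ_sys = 2080 h

2080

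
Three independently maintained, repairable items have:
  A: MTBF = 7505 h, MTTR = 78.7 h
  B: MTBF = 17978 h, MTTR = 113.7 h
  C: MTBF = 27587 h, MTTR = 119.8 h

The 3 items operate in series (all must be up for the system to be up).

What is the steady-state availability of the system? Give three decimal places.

A(A) = MTBF/(MTBF+MTTR) = 7505/(7505+78.7) = 0.989622
A(B) = MTBF/(MTBF+MTTR) = 17978/(17978+113.7) = 0.993715
A(C) = MTBF/(MTBF+MTTR) = 27587/(27587+119.8) = 0.995676
Series availability: 0.989622 × 0.993715 × 0.995676 = 0.979

0.979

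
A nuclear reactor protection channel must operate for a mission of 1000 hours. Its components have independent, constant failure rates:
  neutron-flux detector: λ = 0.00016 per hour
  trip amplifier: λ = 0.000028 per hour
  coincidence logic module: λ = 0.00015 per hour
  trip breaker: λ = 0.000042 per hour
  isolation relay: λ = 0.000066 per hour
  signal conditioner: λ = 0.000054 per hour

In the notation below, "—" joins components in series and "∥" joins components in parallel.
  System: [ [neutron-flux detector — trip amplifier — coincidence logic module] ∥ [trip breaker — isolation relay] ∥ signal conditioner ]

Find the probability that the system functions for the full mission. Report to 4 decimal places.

0.9985

R(neutron-flux detector) = exp(−0.00016 × 1000) = 0.852144
R(trip amplifier) = exp(−0.000028 × 1000) = 0.972388
R(coincidence logic module) = exp(−0.00015 × 1000) = 0.860708
R(trip breaker) = exp(−0.000042 × 1000) = 0.958870
R(isolation relay) = exp(−0.000066 × 1000) = 0.936131
R(signal conditioner) = exp(−0.000054 × 1000) = 0.947432
Series (neutron-flux detector, trip amplifier, and coincidence logic module): 0.852144 × 0.972388 × 0.860708 = 0.713195
Series (trip breaker and isolation relay): 0.958870 × 0.936131 = 0.897628
Parallel ([0.713195], [0.897628], and signal conditioner): 1 − (1 − 0.713195)(1 − 0.897628)(1 − 0.947432) = 0.9985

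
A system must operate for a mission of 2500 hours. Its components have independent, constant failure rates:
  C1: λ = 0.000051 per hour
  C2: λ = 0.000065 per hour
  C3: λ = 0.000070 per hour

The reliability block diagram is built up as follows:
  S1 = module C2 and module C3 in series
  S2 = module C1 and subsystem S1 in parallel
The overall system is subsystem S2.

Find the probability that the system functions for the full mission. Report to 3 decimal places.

R(C1) = exp(−0.000051 × 2500) = 0.88029
R(C2) = exp(−0.000065 × 2500) = 0.85002
R(C3) = exp(−0.000070 × 2500) = 0.83946
Series (C2 and C3): 0.85002 × 0.83946 = 0.71356
Parallel (C1 and [0.71356]): 1 − (1 − 0.88029)(1 − 0.71356) = 0.966

0.966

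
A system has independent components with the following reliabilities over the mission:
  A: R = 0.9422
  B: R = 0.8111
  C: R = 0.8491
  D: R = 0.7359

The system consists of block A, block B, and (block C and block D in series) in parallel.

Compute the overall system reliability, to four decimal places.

0.9959

Series (C and D): 0.849100 × 0.735900 = 0.624853
Parallel (A, B, and [0.624853]): 1 − (1 − 0.942200)(1 − 0.811100)(1 − 0.624853) = 0.9959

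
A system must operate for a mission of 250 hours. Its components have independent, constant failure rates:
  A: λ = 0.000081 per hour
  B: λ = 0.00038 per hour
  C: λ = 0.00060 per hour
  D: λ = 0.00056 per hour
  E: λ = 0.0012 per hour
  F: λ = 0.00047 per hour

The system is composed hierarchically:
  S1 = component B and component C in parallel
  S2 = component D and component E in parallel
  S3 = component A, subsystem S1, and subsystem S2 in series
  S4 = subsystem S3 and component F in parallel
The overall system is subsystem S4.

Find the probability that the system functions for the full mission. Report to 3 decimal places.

0.993

R(A) = exp(−0.000081 × 250) = 0.97995
R(B) = exp(−0.00038 × 250) = 0.90937
R(C) = exp(−0.00060 × 250) = 0.86071
R(D) = exp(−0.00056 × 250) = 0.86936
R(E) = exp(−0.0012 × 250) = 0.74082
R(F) = exp(−0.00047 × 250) = 0.88914
Parallel (B and C): 1 − (1 − 0.90937)(1 − 0.86071) = 0.98738
Parallel (D and E): 1 − (1 − 0.86936)(1 − 0.74082) = 0.96614
Series (A, [0.98738], and [0.96614]): 0.97995 × 0.98738 × 0.96614 = 0.93482
Parallel ([0.93482] and F): 1 − (1 − 0.93482)(1 − 0.88914) = 0.993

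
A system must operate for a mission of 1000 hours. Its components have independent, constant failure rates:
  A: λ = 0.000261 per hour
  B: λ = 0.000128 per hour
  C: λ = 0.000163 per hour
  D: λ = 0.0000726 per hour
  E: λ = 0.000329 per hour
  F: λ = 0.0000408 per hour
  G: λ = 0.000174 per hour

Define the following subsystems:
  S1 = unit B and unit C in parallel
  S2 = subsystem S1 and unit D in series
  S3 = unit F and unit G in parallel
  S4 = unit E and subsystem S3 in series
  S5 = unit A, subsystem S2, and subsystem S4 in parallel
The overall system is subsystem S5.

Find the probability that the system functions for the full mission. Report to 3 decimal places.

R(A) = exp(−0.000261 × 1000) = 0.77028
R(B) = exp(−0.000128 × 1000) = 0.87985
R(C) = exp(−0.000163 × 1000) = 0.84959
R(D) = exp(−0.0000726 × 1000) = 0.92997
R(E) = exp(−0.000329 × 1000) = 0.71964
R(F) = exp(−0.0000408 × 1000) = 0.96002
R(G) = exp(−0.000174 × 1000) = 0.84030
Parallel (B and C): 1 − (1 − 0.87985)(1 − 0.84959) = 0.98193
Series ([0.98193] and D): 0.98193 × 0.92997 = 0.91317
Parallel (F and G): 1 − (1 − 0.96002)(1 − 0.84030) = 0.99362
Series (E and [0.99362]): 0.71964 × 0.99362 = 0.71505
Parallel (A, [0.91317], and [0.71505]): 1 − (1 − 0.77028)(1 − 0.91317)(1 − 0.71505) = 0.994

0.994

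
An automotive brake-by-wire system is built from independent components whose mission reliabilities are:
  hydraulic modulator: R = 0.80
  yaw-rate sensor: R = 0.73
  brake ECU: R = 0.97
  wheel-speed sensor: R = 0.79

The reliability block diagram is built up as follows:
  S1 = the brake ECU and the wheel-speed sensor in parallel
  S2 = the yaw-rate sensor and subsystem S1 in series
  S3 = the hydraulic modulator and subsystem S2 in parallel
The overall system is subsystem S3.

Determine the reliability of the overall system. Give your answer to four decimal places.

Parallel (brake ECU and wheel-speed sensor): 1 − (1 − 0.970000)(1 − 0.790000) = 0.993700
Series (yaw-rate sensor and [0.993700]): 0.730000 × 0.993700 = 0.725401
Parallel (hydraulic modulator and [0.725401]): 1 − (1 − 0.800000)(1 − 0.725401) = 0.9451

0.9451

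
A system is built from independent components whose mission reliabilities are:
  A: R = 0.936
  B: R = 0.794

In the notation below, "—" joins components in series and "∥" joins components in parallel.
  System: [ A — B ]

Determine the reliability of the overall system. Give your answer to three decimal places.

0.743

Series (A and B): 0.93600 × 0.79400 = 0.743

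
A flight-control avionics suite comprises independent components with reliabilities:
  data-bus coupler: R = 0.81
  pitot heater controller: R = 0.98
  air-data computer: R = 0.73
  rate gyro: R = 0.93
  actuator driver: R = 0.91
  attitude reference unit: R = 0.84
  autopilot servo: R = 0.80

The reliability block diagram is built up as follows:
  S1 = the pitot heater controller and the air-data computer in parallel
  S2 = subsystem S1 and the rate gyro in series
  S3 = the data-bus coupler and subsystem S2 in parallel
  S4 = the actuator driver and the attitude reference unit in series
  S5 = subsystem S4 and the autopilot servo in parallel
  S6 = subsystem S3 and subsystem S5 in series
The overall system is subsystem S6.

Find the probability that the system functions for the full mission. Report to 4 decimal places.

0.9393

Parallel (pitot heater controller and air-data computer): 1 − (1 − 0.980000)(1 − 0.730000) = 0.994600
Series ([0.994600] and rate gyro): 0.994600 × 0.930000 = 0.924978
Parallel (data-bus coupler and [0.924978]): 1 − (1 − 0.810000)(1 − 0.924978) = 0.985746
Series (actuator driver and attitude reference unit): 0.910000 × 0.840000 = 0.764400
Parallel ([0.764400] and autopilot servo): 1 − (1 − 0.764400)(1 − 0.800000) = 0.952880
Series ([0.985746] and [0.952880]): 0.985746 × 0.952880 = 0.9393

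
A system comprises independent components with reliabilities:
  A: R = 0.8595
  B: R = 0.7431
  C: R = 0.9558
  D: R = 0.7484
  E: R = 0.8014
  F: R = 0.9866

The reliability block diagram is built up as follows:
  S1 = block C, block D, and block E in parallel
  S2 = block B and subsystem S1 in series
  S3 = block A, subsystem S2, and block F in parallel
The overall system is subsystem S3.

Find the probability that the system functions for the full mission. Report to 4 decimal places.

0.9995

Parallel (C, D, and E): 1 − (1 − 0.955800)(1 − 0.748400)(1 − 0.801400) = 0.997791
Series (B and [0.997791]): 0.743100 × 0.997791 = 0.741458
Parallel (A, [0.741458], and F): 1 − (1 − 0.859500)(1 − 0.741458)(1 − 0.986600) = 0.9995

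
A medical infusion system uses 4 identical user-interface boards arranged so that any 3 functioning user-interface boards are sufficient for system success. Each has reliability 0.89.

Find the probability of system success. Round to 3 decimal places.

R = Σ_{i=3}^{4} C(4,i) p^i (1−p)^{4−i} with p = 0.89
C(4,3)·0.89^3·0.11^1 = 0.31019
C(4,4)·0.89^4·0.11^0 = 0.62742
Sum = 0.938

0.938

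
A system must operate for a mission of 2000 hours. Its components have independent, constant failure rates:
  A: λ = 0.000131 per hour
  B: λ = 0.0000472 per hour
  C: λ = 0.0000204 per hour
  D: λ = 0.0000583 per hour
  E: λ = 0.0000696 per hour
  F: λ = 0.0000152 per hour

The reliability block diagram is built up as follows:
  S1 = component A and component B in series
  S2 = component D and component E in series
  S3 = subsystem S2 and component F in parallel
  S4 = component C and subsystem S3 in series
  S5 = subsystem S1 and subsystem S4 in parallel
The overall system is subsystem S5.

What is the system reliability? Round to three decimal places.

R(A) = exp(−0.000131 × 2000) = 0.76951
R(B) = exp(−0.0000472 × 2000) = 0.90992
R(C) = exp(−0.0000204 × 2000) = 0.96002
R(D) = exp(−0.0000583 × 2000) = 0.88994
R(E) = exp(−0.0000696 × 2000) = 0.87005
R(F) = exp(−0.0000152 × 2000) = 0.97006
Series (A and B): 0.76951 × 0.90992 = 0.70019
Series (D and E): 0.88994 × 0.87005 = 0.77429
Parallel ([0.77429] and F): 1 − (1 − 0.77429)(1 − 0.97006) = 0.99324
Series (C and [0.99324]): 0.96002 × 0.99324 = 0.95353
Parallel ([0.70019] and [0.95353]): 1 − (1 − 0.70019)(1 − 0.95353) = 0.986

0.986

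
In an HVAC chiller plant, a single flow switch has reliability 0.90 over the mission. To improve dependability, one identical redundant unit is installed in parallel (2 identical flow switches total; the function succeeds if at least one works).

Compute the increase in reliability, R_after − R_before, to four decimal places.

R_before = 0.90
R_after = 1 − (1 − 0.90)^2 = 0.9900
ΔR = 0.9900 − 0.90 = 0.0900

0.0900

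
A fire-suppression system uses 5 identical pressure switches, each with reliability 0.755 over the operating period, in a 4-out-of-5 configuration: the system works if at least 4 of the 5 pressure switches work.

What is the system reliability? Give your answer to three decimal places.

R = Σ_{i=4}^{5} C(5,i) p^i (1−p)^{5−i} with p = 0.755
C(5,4)·0.755^4·0.245^1 = 0.39804
C(5,5)·0.755^5·0.245^0 = 0.24532
Sum = 0.643

0.643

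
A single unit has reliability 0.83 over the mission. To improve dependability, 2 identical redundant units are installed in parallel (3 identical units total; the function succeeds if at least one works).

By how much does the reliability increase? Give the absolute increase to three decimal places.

0.165

R_before = 0.83
R_after = 1 − (1 − 0.83)^3 = 0.995
ΔR = 0.995 − 0.83 = 0.165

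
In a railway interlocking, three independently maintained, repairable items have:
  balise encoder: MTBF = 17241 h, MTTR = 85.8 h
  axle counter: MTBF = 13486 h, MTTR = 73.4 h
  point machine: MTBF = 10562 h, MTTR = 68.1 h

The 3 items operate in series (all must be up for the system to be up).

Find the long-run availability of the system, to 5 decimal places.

0.98332

A(balise encoder) = MTBF/(MTBF+MTTR) = 17241/(17241+85.8) = 0.995048
A(axle counter) = MTBF/(MTBF+MTTR) = 13486/(13486+73.4) = 0.994587
A(point machine) = MTBF/(MTBF+MTTR) = 10562/(10562+68.1) = 0.993594
Series availability: 0.995048 × 0.994587 × 0.993594 = 0.98332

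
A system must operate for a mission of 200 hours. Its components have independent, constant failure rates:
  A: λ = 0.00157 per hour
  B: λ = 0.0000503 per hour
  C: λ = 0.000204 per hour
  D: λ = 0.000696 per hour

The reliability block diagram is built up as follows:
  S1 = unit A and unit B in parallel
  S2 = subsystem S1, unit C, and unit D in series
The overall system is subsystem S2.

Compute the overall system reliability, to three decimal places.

R(A) = exp(−0.00157 × 200) = 0.73052
R(B) = exp(−0.0000503 × 200) = 0.98999
R(C) = exp(−0.000204 × 200) = 0.96002
R(D) = exp(−0.000696 × 200) = 0.87005
Parallel (A and B): 1 − (1 − 0.73052)(1 − 0.98999) = 0.99730
Series ([0.99730], C, and D): 0.99730 × 0.96002 × 0.87005 = 0.833

0.833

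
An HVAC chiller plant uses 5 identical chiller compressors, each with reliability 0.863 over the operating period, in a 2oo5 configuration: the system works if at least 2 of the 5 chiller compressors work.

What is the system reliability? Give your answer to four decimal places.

0.9984

R = Σ_{i=2}^{5} C(5,i) p^i (1−p)^{5−i} with p = 0.863
C(5,2)·0.863^2·0.137^3 = 0.019151
C(5,3)·0.863^3·0.137^2 = 0.120635
C(5,4)·0.863^4·0.137^1 = 0.379956
C(5,5)·0.863^5·0.137^0 = 0.478690
Sum = 0.9984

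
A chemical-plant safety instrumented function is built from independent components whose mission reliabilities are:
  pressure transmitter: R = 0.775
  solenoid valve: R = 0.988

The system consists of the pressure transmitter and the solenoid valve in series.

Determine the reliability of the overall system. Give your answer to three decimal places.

Series (pressure transmitter and solenoid valve): 0.77500 × 0.98800 = 0.766

0.766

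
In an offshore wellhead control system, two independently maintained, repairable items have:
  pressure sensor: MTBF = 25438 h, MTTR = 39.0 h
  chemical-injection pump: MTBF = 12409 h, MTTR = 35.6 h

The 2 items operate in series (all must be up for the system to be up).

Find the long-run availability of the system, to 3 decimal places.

0.996

A(pressure sensor) = MTBF/(MTBF+MTTR) = 25438/(25438+39.0) = 0.998469
A(chemical-injection pump) = MTBF/(MTBF+MTTR) = 12409/(12409+35.6) = 0.997139
Series availability: 0.998469 × 0.997139 = 0.996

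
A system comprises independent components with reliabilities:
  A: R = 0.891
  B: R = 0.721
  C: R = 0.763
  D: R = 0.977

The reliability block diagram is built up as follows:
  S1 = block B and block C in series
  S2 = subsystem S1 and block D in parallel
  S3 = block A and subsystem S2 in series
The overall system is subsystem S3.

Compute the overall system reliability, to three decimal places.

Series (B and C): 0.72100 × 0.76300 = 0.55012
Parallel ([0.55012] and D): 1 − (1 − 0.55012)(1 − 0.97700) = 0.98965
Series (A and [0.98965]): 0.89100 × 0.98965 = 0.882

0.882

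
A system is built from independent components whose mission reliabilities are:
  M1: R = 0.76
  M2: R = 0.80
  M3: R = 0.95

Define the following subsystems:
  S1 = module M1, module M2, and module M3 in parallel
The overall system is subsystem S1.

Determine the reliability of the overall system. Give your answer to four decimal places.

Parallel (M1, M2, and M3): 1 − (1 − 0.760000)(1 − 0.800000)(1 − 0.950000) = 0.9976

0.9976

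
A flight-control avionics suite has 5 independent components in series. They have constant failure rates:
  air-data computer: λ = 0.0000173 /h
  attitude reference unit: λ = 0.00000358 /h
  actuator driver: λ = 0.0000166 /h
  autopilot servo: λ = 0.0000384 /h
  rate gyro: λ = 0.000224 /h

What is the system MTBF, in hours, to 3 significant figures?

3330

Series of exponential components: λ_sys = Σ λ_i
λ_sys = 0.0000173 + 0.00000358 + 0.0000166 + 0.0000384 + 0.000224 = 2.9988e-04 /h
MTBF = 1 / λ_sys = 3330 h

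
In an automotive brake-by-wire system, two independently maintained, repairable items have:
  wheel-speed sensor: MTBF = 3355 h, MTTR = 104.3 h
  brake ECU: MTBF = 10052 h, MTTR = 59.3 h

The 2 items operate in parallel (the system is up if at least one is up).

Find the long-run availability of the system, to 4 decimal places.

0.9998

A(wheel-speed sensor) = MTBF/(MTBF+MTTR) = 3355/(3355+104.3) = 0.969849
A(brake ECU) = MTBF/(MTBF+MTTR) = 10052/(10052+59.3) = 0.994135
Parallel availability: 1 − (1 − 0.969849)(1 − 0.994135) = 0.9998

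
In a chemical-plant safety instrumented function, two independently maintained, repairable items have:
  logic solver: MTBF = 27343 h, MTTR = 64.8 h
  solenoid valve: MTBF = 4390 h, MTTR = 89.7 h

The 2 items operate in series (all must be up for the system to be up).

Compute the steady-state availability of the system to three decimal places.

0.978

A(logic solver) = MTBF/(MTBF+MTTR) = 27343/(27343+64.8) = 0.997636
A(solenoid valve) = MTBF/(MTBF+MTTR) = 4390/(4390+89.7) = 0.979976
Series availability: 0.997636 × 0.979976 = 0.978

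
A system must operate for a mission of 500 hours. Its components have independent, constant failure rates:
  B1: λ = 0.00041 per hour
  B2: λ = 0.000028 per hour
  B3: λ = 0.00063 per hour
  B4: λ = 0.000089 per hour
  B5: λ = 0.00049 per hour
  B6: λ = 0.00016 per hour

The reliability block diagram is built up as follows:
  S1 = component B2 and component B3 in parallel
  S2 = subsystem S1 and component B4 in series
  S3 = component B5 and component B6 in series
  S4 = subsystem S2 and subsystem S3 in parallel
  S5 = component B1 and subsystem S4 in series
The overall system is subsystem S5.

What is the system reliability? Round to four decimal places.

R(B1) = exp(−0.00041 × 500) = 0.814647
R(B2) = exp(−0.000028 × 500) = 0.986098
R(B3) = exp(−0.00063 × 500) = 0.729789
R(B4) = exp(−0.000089 × 500) = 0.956476
R(B5) = exp(−0.00049 × 500) = 0.782705
R(B6) = exp(−0.00016 × 500) = 0.923116
Parallel (B2 and B3): 1 − (1 − 0.986098)(1 − 0.729789) = 0.996244
Series ([0.996244] and B4): 0.996244 × 0.956476 = 0.952883
Series (B5 and B6): 0.782705 × 0.923116 = 0.722528
Parallel ([0.952883] and [0.722528]): 1 − (1 − 0.952883)(1 − 0.722528) = 0.986926
Series (B1 and [0.986926]): 0.814647 × 0.986926 = 0.8040

0.8040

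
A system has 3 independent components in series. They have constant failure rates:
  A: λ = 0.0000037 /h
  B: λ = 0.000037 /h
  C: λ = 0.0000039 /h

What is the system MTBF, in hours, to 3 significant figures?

22400

Series of exponential components: λ_sys = Σ λ_i
λ_sys = 0.0000037 + 0.000037 + 0.0000039 = 4.4600e-05 /h
MTBF = 1 / λ_sys = 22400 h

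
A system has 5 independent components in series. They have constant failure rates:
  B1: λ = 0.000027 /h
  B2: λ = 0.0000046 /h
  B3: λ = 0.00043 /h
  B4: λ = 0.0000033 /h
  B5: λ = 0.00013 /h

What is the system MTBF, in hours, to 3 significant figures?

Series of exponential components: λ_sys = Σ λ_i
λ_sys = 0.000027 + 0.0000046 + 0.00043 + 0.0000033 + 0.00013 = 5.9490e-04 /h
MTBF = 1 / λ_sys = 1680 h

1680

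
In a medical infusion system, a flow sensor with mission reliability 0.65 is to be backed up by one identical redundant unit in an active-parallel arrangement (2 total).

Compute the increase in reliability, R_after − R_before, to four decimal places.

0.2275

R_before = 0.65
R_after = 1 − (1 − 0.65)^2 = 0.8775
ΔR = 0.8775 − 0.65 = 0.2275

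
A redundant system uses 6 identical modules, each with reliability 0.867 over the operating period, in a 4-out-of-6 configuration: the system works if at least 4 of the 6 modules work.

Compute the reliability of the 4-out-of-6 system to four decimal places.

R = Σ_{i=4}^{6} C(6,i) p^i (1−p)^{6−i} with p = 0.867
C(6,4)·0.867^4·0.133^2 = 0.149924
C(6,5)·0.867^5·0.133^1 = 0.390929
C(6,6)·0.867^6·0.133^0 = 0.424732
Sum = 0.9656

0.9656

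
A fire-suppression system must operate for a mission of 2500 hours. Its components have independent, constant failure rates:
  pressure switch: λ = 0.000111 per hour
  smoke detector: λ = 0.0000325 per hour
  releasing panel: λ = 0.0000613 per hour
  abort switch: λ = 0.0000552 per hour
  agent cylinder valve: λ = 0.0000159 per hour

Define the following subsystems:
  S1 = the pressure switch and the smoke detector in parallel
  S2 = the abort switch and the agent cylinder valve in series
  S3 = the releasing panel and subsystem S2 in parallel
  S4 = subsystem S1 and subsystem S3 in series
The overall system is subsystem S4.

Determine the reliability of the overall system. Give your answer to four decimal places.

0.9584

R(pressure switch) = exp(−0.000111 × 2500) = 0.757676
R(smoke detector) = exp(−0.0000325 × 2500) = 0.921963
R(releasing panel) = exp(−0.0000613 × 2500) = 0.857915
R(abort switch) = exp(−0.0000552 × 2500) = 0.871099
R(agent cylinder valve) = exp(−0.0000159 × 2500) = 0.961030
Parallel (pressure switch and smoke detector): 1 − (1 − 0.757676)(1 − 0.921963) = 0.981090
Series (abort switch and agent cylinder valve): 0.871099 × 0.961030 = 0.837152
Parallel (releasing panel and [0.837152]): 1 − (1 − 0.857915)(1 − 0.837152) = 0.976862
Series ([0.981090] and [0.976862]): 0.981090 × 0.976862 = 0.9584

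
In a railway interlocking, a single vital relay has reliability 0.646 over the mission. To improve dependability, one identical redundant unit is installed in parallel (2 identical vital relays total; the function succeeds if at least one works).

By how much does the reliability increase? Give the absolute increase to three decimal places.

0.229

R_before = 0.646
R_after = 1 − (1 − 0.646)^2 = 0.875
ΔR = 0.875 − 0.646 = 0.229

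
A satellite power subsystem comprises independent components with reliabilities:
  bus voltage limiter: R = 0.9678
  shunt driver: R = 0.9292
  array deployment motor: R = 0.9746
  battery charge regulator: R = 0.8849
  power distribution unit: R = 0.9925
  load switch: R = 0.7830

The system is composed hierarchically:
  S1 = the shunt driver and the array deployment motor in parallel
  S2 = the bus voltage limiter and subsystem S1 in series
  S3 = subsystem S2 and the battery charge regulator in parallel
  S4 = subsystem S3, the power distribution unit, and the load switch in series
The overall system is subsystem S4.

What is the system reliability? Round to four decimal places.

0.7741

Parallel (shunt driver and array deployment motor): 1 − (1 − 0.929200)(1 − 0.974600) = 0.998202
Series (bus voltage limiter and [0.998202]): 0.967800 × 0.998202 = 0.966060
Parallel ([0.966060] and battery charge regulator): 1 − (1 − 0.966060)(1 − 0.884900) = 0.996094
Series ([0.996094], power distribution unit, and load switch): 0.996094 × 0.992500 × 0.783000 = 0.7741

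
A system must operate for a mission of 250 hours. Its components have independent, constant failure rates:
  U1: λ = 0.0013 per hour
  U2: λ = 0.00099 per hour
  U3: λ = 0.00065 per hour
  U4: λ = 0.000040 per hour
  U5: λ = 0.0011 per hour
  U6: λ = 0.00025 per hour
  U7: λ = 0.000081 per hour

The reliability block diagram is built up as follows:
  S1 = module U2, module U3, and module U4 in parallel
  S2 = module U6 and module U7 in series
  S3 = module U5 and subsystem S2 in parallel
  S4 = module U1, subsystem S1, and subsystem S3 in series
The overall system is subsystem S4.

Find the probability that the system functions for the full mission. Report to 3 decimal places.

R(U1) = exp(−0.0013 × 250) = 0.72253
R(U2) = exp(−0.00099 × 250) = 0.78075
R(U3) = exp(−0.00065 × 250) = 0.85002
R(U4) = exp(−0.000040 × 250) = 0.99005
R(U5) = exp(−0.0011 × 250) = 0.75957
R(U6) = exp(−0.00025 × 250) = 0.93941
R(U7) = exp(−0.000081 × 250) = 0.97995
Parallel (U2, U3, and U4): 1 − (1 − 0.78075)(1 − 0.85002)(1 − 0.99005) = 0.99967
Series (U6 and U7): 0.93941 × 0.97995 = 0.92057
Parallel (U5 and [0.92057]): 1 − (1 − 0.75957)(1 − 0.92057) = 0.98090
Series (U1, [0.99967], and [0.98090]): 0.72253 × 0.99967 × 0.98090 = 0.708

0.708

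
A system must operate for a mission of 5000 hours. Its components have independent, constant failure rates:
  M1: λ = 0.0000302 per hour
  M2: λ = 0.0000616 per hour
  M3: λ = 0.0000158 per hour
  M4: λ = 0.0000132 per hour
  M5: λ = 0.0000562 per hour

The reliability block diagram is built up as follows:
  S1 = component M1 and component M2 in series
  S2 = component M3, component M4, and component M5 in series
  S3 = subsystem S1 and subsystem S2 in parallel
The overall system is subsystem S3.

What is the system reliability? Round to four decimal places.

R(M1) = exp(−0.0000302 × 5000) = 0.859848
R(M2) = exp(−0.0000616 × 5000) = 0.734915
R(M3) = exp(−0.0000158 × 5000) = 0.924040
R(M4) = exp(−0.0000132 × 5000) = 0.936131
R(M5) = exp(−0.0000562 × 5000) = 0.755028
Series (M1 and M2): 0.859848 × 0.734915 = 0.631915
Series (M3, M4, and M5): 0.924040 × 0.936131 × 0.755028 = 0.653116
Parallel ([0.631915] and [0.653116]): 1 − (1 − 0.631915)(1 − 0.653116) = 0.8723

0.8723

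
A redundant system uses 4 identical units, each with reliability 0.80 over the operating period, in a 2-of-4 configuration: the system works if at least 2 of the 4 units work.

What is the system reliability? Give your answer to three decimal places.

R = Σ_{i=2}^{4} C(4,i) p^i (1−p)^{4−i} with p = 0.80
C(4,2)·0.80^2·0.20^2 = 0.15360
C(4,3)·0.80^3·0.20^1 = 0.40960
C(4,4)·0.80^4·0.20^0 = 0.40960
Sum = 0.973

0.973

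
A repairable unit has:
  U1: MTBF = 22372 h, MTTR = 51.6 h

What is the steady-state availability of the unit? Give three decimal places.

A(U1) = MTBF/(MTBF+MTTR) = 22372/(22372+51.6) = 0.998

0.998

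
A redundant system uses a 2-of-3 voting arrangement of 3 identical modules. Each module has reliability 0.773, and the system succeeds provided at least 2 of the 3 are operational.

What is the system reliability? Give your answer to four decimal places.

0.8688

R = Σ_{i=2}^{3} C(3,i) p^i (1−p)^{3−i} with p = 0.773
C(3,2)·0.773^2·0.227^1 = 0.406917
C(3,3)·0.773^3·0.227^0 = 0.461890
Sum = 0.8688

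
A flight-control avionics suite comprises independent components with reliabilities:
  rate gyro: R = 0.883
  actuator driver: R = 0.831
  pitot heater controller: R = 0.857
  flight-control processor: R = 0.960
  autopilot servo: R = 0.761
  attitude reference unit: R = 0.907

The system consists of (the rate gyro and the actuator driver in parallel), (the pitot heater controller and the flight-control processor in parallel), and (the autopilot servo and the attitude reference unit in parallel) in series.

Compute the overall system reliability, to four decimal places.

Parallel (rate gyro and actuator driver): 1 − (1 − 0.883000)(1 − 0.831000) = 0.980227
Parallel (pitot heater controller and flight-control processor): 1 − (1 − 0.857000)(1 − 0.960000) = 0.994280
Parallel (autopilot servo and attitude reference unit): 1 − (1 − 0.761000)(1 − 0.907000) = 0.977773
Series ([0.980227], [0.994280], and [0.977773]): 0.980227 × 0.994280 × 0.977773 = 0.9530

0.9530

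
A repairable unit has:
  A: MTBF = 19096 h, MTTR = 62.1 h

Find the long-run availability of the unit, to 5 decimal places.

A(A) = MTBF/(MTBF+MTTR) = 19096/(19096+62.1) = 0.99676

0.99676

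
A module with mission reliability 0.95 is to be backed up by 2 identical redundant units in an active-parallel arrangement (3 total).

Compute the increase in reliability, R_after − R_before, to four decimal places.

R_before = 0.95
R_after = 1 − (1 − 0.95)^3 = 0.9999
ΔR = 0.9999 − 0.95 = 0.0499

0.0499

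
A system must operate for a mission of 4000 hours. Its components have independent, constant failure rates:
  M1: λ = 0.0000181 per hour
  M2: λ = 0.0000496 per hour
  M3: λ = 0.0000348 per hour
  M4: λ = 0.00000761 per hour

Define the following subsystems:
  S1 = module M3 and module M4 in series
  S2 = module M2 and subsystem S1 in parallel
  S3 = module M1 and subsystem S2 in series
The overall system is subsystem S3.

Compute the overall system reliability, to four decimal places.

R(M1) = exp(−0.0000181 × 4000) = 0.930159
R(M2) = exp(−0.0000496 × 4000) = 0.820042
R(M3) = exp(−0.0000348 × 4000) = 0.870054
R(M4) = exp(−0.00000761 × 4000) = 0.970019
Series (M3 and M4): 0.870054 × 0.970019 = 0.843969
Parallel (M2 and [0.843969]): 1 − (1 − 0.820042)(1 − 0.843969) = 0.971921
Series (M1 and [0.971921]): 0.930159 × 0.971921 = 0.9040

0.9040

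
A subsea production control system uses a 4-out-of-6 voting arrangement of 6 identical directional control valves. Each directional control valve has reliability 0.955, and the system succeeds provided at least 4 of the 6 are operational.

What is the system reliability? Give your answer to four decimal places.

R = Σ_{i=4}^{6} C(6,i) p^i (1−p)^{6−i} with p = 0.955
C(6,4)·0.955^4·0.045^2 = 0.025266
C(6,5)·0.955^5·0.045^1 = 0.214477
C(6,6)·0.955^6·0.045^0 = 0.758613
Sum = 0.9984

0.9984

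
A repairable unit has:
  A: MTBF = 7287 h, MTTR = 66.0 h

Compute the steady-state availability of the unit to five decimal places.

A(A) = MTBF/(MTBF+MTTR) = 7287/(7287+66.0) = 0.99102

0.99102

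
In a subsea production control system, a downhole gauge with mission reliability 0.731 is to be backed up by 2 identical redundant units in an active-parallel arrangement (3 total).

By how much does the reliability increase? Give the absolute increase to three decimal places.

0.250

R_before = 0.731
R_after = 1 − (1 − 0.731)^3 = 0.981
ΔR = 0.981 − 0.731 = 0.250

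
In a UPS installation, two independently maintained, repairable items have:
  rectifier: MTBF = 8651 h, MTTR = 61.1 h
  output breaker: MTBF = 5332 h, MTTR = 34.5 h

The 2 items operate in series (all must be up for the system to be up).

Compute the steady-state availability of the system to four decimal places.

0.9866

A(rectifier) = MTBF/(MTBF+MTTR) = 8651/(8651+61.1) = 0.992987
A(output breaker) = MTBF/(MTBF+MTTR) = 5332/(5332+34.5) = 0.993571
Series availability: 0.992987 × 0.993571 = 0.9866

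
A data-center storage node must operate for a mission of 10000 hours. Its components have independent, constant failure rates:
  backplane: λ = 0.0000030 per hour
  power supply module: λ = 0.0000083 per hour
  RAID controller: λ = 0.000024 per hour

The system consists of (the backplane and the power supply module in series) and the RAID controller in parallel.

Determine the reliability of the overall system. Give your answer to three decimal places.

0.977

R(backplane) = exp(−0.0000030 × 10000) = 0.97045
R(power supply module) = exp(−0.0000083 × 10000) = 0.92035
R(RAID controller) = exp(−0.000024 × 10000) = 0.78663
Series (backplane and power supply module): 0.97045 × 0.92035 = 0.89315
Parallel ([0.89315] and RAID controller): 1 − (1 − 0.89315)(1 − 0.78663) = 0.977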